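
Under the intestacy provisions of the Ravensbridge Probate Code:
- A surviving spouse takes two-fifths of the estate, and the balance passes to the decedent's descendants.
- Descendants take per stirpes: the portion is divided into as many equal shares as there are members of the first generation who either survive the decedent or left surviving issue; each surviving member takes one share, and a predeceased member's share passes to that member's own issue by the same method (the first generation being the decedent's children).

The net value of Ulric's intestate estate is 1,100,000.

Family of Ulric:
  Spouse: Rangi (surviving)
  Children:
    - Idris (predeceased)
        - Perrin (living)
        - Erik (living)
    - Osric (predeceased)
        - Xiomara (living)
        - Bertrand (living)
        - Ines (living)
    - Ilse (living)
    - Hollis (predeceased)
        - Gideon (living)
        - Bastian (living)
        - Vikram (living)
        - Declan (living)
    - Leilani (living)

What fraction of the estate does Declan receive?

Declan receives 3/100 of the estate.

Rangi takes two-fifths of 1,100,000 = 440,000. The remaining 660,000 passes to the descendants.
The descendants' portion (660,000) is divided into 5 shares of 132,000: Ilse and Leilani each take 132,000; Idris's 132,000 share passes to Idris's issue; Osric's 132,000 share passes to Osric's issue; Hollis's 132,000 share passes to Hollis's issue.
Idris's share (132,000) is divided into 2 shares of 66,000: Perrin and Erik each take 66,000.
Osric's share (132,000) is divided into 3 shares of 44,000: Xiomara, Bertrand, and Ines each take 44,000.
Hollis's share (132,000) is divided into 4 shares of 33,000: Gideon, Bastian, Vikram, and Declan each take 33,000.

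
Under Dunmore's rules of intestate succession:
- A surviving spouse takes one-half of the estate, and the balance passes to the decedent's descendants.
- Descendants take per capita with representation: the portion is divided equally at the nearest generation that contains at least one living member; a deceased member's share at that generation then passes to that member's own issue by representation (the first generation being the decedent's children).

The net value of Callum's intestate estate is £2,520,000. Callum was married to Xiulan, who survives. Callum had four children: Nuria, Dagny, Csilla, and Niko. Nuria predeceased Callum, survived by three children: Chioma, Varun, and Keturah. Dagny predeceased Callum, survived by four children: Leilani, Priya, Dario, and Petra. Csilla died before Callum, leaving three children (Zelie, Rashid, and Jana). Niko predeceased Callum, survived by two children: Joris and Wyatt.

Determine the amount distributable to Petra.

Petra receives £105,000.

Xiulan takes one-half of £2,520,000 = £1,260,000. The remaining £1,260,000 passes to the descendants.
No child survives, so the initial division is made at the grandchildren's generation.
The descendants' portion (£1,260,000) is divided into 12 shares of £105,000: Chioma, Varun, Keturah, Leilani, Priya, Dario, Petra, Zelie, Rashid, Jana, Joris, and Wyatt each take £105,000.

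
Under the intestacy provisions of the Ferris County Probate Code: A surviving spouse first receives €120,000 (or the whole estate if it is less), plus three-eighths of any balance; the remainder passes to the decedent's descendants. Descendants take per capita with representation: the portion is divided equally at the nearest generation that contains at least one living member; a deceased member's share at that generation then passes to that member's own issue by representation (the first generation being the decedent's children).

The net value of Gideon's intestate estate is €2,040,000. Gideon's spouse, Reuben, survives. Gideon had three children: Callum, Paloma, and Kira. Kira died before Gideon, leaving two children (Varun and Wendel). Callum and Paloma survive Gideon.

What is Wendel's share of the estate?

Reuben first takes €120,000, leaving a balance of €1,920,000. Reuben then takes three-eighths of the balance (€720,000), for a total of €840,000. The remaining €1,200,000 passes to the descendants.
The descendants' portion (€1,200,000) is divided into 3 shares of €400,000: Callum and Paloma each take €400,000; Kira's €400,000 share passes to Kira's issue.
Kira's share (€400,000) is divided into 2 shares of €200,000: Varun and Wendel each take €200,000.

Wendel receives €200,000.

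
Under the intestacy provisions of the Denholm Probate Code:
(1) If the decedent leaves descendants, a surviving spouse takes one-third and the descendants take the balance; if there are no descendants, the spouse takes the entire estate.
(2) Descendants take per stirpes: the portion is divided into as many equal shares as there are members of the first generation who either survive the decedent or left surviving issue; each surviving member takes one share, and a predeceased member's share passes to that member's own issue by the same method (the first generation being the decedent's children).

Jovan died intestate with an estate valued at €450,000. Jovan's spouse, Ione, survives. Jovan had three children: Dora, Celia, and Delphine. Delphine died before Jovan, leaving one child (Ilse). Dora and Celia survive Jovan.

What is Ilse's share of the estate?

Ilse receives €100,000.

Ione takes one-third of €450,000 = €150,000. The remaining €300,000 passes to the descendants.
The descendants' portion (€300,000) is divided into 3 shares of €100,000: Dora and Celia each take €100,000; Delphine's €100,000 share passes to Delphine's issue.
Delphine's share (€100,000) passes entirely to Ilse.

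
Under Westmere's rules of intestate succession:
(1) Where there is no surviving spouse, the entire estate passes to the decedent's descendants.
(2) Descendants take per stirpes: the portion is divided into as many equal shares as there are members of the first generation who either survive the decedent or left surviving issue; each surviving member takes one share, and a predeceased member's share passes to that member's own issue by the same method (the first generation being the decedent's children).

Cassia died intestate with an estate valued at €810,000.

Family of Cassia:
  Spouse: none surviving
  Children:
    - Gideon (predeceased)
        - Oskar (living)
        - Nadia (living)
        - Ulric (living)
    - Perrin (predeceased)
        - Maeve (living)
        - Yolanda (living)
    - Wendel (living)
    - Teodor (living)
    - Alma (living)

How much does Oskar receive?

The entire €810,000 passes to the descendants.
That amount (€810,000) is divided into 5 shares of €162,000: Wendel, Teodor, and Alma each take €162,000; Gideon's €162,000 share passes to Gideon's issue; Perrin's €162,000 share passes to Perrin's issue.
Gideon's share (€162,000) is divided into 3 shares of €54,000: Oskar, Nadia, and Ulric each take €54,000.
Perrin's share (€162,000) is divided into 2 shares of €81,000: Maeve and Yolanda each take €81,000.

Oskar receives €54,000.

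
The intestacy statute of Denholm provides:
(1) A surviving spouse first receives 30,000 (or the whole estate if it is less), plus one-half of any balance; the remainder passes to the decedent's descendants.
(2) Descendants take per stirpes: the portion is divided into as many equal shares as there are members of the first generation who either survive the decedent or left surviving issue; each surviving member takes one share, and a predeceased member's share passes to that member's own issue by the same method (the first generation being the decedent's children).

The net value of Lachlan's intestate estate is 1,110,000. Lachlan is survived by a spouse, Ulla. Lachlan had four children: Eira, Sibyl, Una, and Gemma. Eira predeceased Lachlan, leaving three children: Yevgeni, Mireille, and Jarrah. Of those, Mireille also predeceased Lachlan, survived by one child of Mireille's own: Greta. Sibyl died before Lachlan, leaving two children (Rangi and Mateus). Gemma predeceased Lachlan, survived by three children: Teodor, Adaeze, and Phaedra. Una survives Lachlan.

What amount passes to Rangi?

Ulla first takes 30,000, leaving a balance of 1,080,000. Ulla then takes one-half of the balance (540,000), for a total of 570,000. The remaining 540,000 passes to the descendants.
The descendants' portion (540,000) is divided into 4 shares of 135,000: Una takes 135,000; Eira's 135,000 share passes to Eira's issue; Sibyl's 135,000 share passes to Sibyl's issue; Gemma's 135,000 share passes to Gemma's issue.
Eira's share (135,000) is divided into 3 shares of 45,000: Yevgeni and Jarrah each take 45,000; Mireille's 45,000 share passes to Mireille's issue.
Mireille's share (45,000) passes entirely to Greta.
Sibyl's share (135,000) is divided into 2 shares of 67,500: Rangi and Mateus each take 67,500.
Gemma's share (135,000) is divided into 3 shares of 45,000: Teodor, Adaeze, and Phaedra each take 45,000.

Rangi receives 67,500.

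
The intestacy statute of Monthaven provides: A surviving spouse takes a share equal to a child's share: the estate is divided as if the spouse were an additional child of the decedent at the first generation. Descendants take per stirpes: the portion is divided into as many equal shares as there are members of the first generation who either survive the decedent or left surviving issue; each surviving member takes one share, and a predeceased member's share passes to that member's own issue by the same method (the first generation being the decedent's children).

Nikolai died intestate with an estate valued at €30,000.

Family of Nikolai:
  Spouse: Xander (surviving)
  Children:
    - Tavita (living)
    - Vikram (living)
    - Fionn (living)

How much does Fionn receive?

The spouse counts as an additional share at the children's level, so there are 4 primary shares of €7,500. Xander takes one such share (€7,500).
The children's combined portion (€22,500) is divided into 3 shares of €7,500: Tavita, Vikram, and Fionn each take €7,500.

Fionn receives €7,500.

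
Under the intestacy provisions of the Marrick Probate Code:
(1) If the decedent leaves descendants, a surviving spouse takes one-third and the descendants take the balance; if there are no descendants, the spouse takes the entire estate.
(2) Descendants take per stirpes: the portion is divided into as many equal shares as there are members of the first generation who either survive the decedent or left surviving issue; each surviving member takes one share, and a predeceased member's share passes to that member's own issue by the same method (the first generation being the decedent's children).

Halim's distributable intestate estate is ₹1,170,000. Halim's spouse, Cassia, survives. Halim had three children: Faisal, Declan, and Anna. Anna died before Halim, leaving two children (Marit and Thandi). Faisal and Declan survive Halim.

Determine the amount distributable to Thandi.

Cassia takes one-third of ₹1,170,000 = ₹390,000. The remaining ₹780,000 passes to the descendants.
The descendants' portion (₹780,000) is divided into 3 shares of ₹260,000: Faisal and Declan each take ₹260,000; Anna's ₹260,000 share passes to Anna's issue.
Anna's share (₹260,000) is divided into 2 shares of ₹130,000: Marit and Thandi each take ₹130,000.

Thandi receives ₹130,000.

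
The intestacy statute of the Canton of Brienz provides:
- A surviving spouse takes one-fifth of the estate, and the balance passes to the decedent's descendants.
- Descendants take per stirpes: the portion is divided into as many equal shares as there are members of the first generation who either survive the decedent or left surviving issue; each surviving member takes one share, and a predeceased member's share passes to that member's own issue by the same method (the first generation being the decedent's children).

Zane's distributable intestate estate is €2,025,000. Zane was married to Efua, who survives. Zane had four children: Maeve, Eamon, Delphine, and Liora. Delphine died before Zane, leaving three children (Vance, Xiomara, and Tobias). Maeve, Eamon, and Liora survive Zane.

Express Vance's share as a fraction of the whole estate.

Efua takes one-fifth of €2,025,000 = €405,000. The remaining €1,620,000 passes to the descendants.
The descendants' portion (€1,620,000) is divided into 4 shares of €405,000: Maeve, Eamon, and Liora each take €405,000; Delphine's €405,000 share passes to Delphine's issue.
Delphine's share (€405,000) is divided into 3 shares of €135,000: Vance, Xiomara, and Tobias each take €135,000.

Vance receives 1/15 of the estate.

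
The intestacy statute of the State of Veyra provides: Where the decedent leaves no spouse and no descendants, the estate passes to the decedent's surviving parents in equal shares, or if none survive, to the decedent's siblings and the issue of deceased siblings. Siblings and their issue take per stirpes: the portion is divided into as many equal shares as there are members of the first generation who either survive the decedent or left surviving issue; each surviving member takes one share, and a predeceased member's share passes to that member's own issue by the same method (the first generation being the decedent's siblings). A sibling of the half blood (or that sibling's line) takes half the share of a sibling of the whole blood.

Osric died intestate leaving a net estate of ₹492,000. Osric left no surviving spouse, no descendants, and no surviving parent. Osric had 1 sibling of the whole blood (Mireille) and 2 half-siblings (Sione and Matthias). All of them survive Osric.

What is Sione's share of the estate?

Sione receives ₹123,000.

The entire ₹492,000 passes to the siblings and their issue.
Counting each half-blood sibling's line as half a unit, there are 2 units in ₹492,000, so one unit is ₹246,000. Whole-blood lines (Mireille) take ₹246,000 each; half-blood lines (Sione and Matthias) take ₹123,000 each.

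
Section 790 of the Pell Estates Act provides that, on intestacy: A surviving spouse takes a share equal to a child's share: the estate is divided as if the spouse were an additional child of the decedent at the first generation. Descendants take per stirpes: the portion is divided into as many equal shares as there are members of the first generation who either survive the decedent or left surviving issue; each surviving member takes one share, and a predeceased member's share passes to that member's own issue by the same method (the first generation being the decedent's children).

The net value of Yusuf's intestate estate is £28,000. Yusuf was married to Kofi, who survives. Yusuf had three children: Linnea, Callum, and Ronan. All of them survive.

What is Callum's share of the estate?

Callum receives £7,000.

The spouse counts as an additional share at the children's level, so there are 4 primary shares of £7,000. Kofi takes one such share (£7,000).
The children's combined portion (£21,000) is divided into 3 shares of £7,000: Linnea, Callum, and Ronan each take £7,000.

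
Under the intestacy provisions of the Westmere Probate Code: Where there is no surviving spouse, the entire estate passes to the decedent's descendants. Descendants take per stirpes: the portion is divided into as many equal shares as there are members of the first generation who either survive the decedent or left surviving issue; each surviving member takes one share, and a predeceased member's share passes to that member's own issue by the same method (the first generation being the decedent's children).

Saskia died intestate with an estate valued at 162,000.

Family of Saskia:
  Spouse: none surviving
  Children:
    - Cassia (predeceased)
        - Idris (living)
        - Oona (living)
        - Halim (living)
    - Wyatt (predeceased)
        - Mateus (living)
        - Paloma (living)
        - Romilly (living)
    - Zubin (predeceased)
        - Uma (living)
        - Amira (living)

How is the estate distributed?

Idris: 18,000; Oona: 18,000; Halim: 18,000; Mateus: 18,000; Paloma: 18,000; Romilly: 18,000; Uma: 27,000; Amira: 27,000

The entire 162,000 passes to the descendants.
That amount (162,000) is divided into 3 shares of 54,000: Cassia's 54,000 share passes to Cassia's issue; Wyatt's 54,000 share passes to Wyatt's issue; Zubin's 54,000 share passes to Zubin's issue.
Cassia's share (54,000) is divided into 3 shares of 18,000: Idris, Oona, and Halim each take 18,000.
Wyatt's share (54,000) is divided into 3 shares of 18,000: Mateus, Paloma, and Romilly each take 18,000.
Zubin's share (54,000) is divided into 2 shares of 27,000: Uma and Amira each take 27,000.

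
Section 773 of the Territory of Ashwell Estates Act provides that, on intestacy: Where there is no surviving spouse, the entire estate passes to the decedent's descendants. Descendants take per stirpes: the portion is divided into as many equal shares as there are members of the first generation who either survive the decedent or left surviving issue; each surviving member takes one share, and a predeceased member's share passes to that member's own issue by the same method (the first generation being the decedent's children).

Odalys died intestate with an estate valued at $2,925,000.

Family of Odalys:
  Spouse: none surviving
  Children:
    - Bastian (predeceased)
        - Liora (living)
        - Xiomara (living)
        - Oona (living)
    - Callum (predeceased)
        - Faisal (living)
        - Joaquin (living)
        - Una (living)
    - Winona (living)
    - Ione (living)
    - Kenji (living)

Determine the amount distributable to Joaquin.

Joaquin receives $195,000.

The entire $2,925,000 passes to the descendants.
That amount ($2,925,000) is divided into 5 shares of $585,000: Winona, Ione, and Kenji each take $585,000; Bastian's $585,000 share passes to Bastian's issue; Callum's $585,000 share passes to Callum's issue.
Bastian's share ($585,000) is divided into 3 shares of $195,000: Liora, Xiomara, and Oona each take $195,000.
Callum's share ($585,000) is divided into 3 shares of $195,000: Faisal, Joaquin, and Una each take $195,000.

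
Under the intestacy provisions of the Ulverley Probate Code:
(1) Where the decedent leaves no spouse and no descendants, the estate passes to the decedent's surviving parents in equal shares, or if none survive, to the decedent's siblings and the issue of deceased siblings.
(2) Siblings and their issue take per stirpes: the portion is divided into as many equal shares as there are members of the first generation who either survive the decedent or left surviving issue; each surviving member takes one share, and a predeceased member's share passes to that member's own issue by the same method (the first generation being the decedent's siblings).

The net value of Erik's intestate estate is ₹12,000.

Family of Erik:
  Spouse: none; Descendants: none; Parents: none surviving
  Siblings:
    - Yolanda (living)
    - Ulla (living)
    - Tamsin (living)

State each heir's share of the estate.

The entire ₹12,000 passes to the siblings and their issue.
That amount (₹12,000) is divided into 3 shares of ₹4,000: Yolanda, Ulla, and Tamsin each take ₹4,000.

Yolanda: ₹4,000; Ulla: ₹4,000; Tamsin: ₹4,000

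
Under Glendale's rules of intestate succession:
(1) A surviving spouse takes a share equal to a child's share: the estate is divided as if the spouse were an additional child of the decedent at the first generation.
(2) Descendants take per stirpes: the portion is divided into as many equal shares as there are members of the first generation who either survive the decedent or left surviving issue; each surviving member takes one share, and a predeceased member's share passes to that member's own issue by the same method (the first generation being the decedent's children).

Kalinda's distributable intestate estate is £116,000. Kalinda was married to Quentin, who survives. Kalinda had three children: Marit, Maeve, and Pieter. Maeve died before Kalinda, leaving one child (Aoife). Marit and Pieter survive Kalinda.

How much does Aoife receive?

The spouse counts as an additional share at the children's level, so there are 4 primary shares of £29,000. Quentin takes one such share (£29,000).
The children's combined portion (£87,000) is divided into 3 shares of £29,000: Marit and Pieter each take £29,000; Maeve's £29,000 share passes to Maeve's issue.
Maeve's share (£29,000) passes entirely to Aoife.

Aoife receives £29,000.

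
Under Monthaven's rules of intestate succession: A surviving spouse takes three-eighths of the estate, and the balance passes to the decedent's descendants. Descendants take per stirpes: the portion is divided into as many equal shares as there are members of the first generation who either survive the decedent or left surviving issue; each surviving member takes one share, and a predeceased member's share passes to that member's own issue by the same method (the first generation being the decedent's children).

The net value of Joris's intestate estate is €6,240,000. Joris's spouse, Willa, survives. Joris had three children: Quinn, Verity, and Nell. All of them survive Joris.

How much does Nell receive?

Nell receives €1,300,000.

Willa takes three-eighths of €6,240,000 = €2,340,000. The remaining €3,900,000 passes to the descendants.
The descendants' portion (€3,900,000) is divided into 3 shares of €1,300,000: Quinn, Verity, and Nell each take €1,300,000.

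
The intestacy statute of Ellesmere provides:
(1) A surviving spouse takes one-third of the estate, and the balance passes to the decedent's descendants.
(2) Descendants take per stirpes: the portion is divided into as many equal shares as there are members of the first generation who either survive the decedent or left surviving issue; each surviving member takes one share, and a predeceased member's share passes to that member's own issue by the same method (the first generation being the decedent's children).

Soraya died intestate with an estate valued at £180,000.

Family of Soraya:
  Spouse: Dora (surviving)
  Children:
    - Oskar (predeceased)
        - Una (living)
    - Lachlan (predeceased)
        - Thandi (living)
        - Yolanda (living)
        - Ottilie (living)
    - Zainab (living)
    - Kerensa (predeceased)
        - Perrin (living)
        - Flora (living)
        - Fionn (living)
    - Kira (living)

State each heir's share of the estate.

Dora takes one-third of £180,000 = £60,000. The remaining £120,000 passes to the descendants.
The descendants' portion (£120,000) is divided into 5 shares of £24,000: Zainab and Kira each take £24,000; Oskar's £24,000 share passes to Oskar's issue; Lachlan's £24,000 share passes to Lachlan's issue; Kerensa's £24,000 share passes to Kerensa's issue.
Oskar's share (£24,000) passes entirely to Una.
Lachlan's share (£24,000) is divided into 3 shares of £8,000: Thandi, Yolanda, and Ottilie each take £8,000.
Kerensa's share (£24,000) is divided into 3 shares of £8,000: Perrin, Flora, and Fionn each take £8,000.

Dora: £60,000; Una: £24,000; Thandi: £8,000; Yolanda: £8,000; Ottilie: £8,000; Zainab: £24,000; Perrin: £8,000; Flora: £8,000; Fionn: £8,000; Kira: £24,000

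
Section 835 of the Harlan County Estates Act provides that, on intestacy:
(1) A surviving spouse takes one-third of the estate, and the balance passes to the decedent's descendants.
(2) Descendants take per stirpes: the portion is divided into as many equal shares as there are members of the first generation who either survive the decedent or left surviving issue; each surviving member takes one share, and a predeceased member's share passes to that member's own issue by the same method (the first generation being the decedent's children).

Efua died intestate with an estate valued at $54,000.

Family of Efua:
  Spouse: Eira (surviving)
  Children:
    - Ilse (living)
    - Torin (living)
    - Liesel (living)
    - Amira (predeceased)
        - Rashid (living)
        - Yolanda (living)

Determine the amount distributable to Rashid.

Eira takes one-third of $54,000 = $18,000. The remaining $36,000 passes to the descendants.
The descendants' portion ($36,000) is divided into 4 shares of $9,000: Ilse, Torin, and Liesel each take $9,000; Amira's $9,000 share passes to Amira's issue.
Amira's share ($9,000) is divided into 2 shares of $4,500: Rashid and Yolanda each take $4,500.

Rashid receives $4,500.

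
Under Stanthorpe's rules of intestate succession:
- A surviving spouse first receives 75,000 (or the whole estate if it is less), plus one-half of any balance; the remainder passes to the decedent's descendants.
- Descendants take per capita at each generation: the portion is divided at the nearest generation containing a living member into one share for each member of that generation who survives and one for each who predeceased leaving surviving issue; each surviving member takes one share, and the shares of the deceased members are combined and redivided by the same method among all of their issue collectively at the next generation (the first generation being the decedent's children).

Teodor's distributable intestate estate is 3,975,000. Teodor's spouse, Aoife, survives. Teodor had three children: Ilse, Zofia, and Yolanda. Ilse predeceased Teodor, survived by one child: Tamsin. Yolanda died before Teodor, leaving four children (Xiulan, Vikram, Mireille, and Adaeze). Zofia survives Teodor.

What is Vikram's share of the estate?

Vikram receives 260,000.

Aoife first takes 75,000, leaving a balance of 3,900,000. Aoife then takes one-half of the balance (1,950,000), for a total of 2,025,000. The remaining 1,950,000 passes to the descendants.
The descendants' portion (1,950,000) is divided at the children's generation into 3 shares of 650,000. Zofia takes 650,000. The 2 shares of the deceased (Ilse and Yolanda) are combined into a pool of 1,300,000.
That pool (1,300,000) is divided at the grandchildren's generation equally among Tamsin, Xiulan, Vikram, Mireille, and Adaeze: 260,000 each.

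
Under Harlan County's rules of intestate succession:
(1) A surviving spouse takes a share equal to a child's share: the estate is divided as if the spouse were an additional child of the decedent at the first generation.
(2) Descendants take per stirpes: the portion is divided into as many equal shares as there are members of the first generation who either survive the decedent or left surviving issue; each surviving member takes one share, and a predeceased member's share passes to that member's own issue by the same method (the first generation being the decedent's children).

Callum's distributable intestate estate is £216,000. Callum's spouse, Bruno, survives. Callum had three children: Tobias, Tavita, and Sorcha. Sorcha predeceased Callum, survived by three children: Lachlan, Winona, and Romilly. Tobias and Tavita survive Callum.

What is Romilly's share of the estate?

The spouse counts as an additional share at the children's level, so there are 4 primary shares of £54,000. Bruno takes one such share (£54,000).
The children's combined portion (£162,000) is divided into 3 shares of £54,000: Tobias and Tavita each take £54,000; Sorcha's £54,000 share passes to Sorcha's issue.
Sorcha's share (£54,000) is divided into 3 shares of £18,000: Lachlan, Winona, and Romilly each take £18,000.

Romilly receives £18,000.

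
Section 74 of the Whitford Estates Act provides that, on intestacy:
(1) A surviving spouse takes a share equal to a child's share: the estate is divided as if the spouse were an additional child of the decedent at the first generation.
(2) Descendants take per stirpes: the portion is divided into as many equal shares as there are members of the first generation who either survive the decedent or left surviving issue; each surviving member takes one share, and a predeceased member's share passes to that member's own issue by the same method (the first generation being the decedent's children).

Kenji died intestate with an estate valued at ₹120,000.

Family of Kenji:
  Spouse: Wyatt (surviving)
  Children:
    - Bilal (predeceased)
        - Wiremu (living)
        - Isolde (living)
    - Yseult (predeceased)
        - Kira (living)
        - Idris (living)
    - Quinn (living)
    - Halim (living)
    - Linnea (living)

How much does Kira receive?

Kira receives ₹10,000.

The spouse counts as an additional share at the children's level, so there are 6 primary shares of ₹20,000. Wyatt takes one such share (₹20,000).
The children's combined portion (₹100,000) is divided into 5 shares of ₹20,000: Quinn, Halim, and Linnea each take ₹20,000; Bilal's ₹20,000 share passes to Bilal's issue; Yseult's ₹20,000 share passes to Yseult's issue.
Bilal's share (₹20,000) is divided into 2 shares of ₹10,000: Wiremu and Isolde each take ₹10,000.
Yseult's share (₹20,000) is divided into 2 shares of ₹10,000: Kira and Idris each take ₹10,000.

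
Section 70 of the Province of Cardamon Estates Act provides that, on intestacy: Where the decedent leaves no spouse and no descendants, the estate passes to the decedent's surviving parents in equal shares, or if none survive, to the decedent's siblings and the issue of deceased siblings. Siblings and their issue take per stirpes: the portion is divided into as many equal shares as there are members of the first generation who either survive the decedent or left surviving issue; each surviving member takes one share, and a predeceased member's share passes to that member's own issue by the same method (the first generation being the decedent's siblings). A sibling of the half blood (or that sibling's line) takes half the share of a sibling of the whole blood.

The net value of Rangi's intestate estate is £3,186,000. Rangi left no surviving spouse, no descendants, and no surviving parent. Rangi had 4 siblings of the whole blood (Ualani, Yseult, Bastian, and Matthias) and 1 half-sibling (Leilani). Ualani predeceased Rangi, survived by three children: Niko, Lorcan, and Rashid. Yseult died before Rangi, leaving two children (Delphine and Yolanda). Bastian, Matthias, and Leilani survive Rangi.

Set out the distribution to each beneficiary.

Niko: £236,000; Lorcan: £236,000; Rashid: £236,000; Delphine: £354,000; Yolanda: £354,000; Bastian: £708,000; Matthias: £708,000; Leilani: £354,000

The entire £3,186,000 passes to the siblings and their issue.
Counting each half-blood sibling's line as half a unit, there are 9/2 units in £3,186,000, so one unit is £708,000. Whole-blood lines (Ualani, Yseult, Bastian, and Matthias) take £708,000 each; half-blood lines (Leilani) take £354,000 each.
Ualani's share (£708,000) is divided into 3 shares of £236,000: Niko, Lorcan, and Rashid each take £236,000.
Yseult's share (£708,000) is divided into 2 shares of £354,000: Delphine and Yolanda each take £354,000.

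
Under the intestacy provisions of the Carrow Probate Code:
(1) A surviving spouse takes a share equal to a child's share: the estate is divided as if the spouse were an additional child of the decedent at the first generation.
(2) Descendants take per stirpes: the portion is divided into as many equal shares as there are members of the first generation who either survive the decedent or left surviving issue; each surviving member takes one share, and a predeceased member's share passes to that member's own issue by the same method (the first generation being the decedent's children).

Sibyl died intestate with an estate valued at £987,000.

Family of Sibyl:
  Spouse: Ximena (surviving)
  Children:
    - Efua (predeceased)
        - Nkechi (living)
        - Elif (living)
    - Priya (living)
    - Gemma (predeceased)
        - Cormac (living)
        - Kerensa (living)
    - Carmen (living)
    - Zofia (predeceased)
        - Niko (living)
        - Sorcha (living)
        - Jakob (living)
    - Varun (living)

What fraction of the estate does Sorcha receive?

Sorcha receives 1/21 of the estate.

The spouse counts as an additional share at the children's level, so there are 7 primary shares of £141,000. Ximena takes one such share (£141,000).
The children's combined portion (£846,000) is divided into 6 shares of £141,000: Priya, Carmen, and Varun each take £141,000; Efua's £141,000 share passes to Efua's issue; Gemma's £141,000 share passes to Gemma's issue; Zofia's £141,000 share passes to Zofia's issue.
Efua's share (£141,000) is divided into 2 shares of £70,500: Nkechi and Elif each take £70,500.
Gemma's share (£141,000) is divided into 2 shares of £70,500: Cormac and Kerensa each take £70,500.
Zofia's share (£141,000) is divided into 3 shares of £47,000: Niko, Sorcha, and Jakob each take £47,000.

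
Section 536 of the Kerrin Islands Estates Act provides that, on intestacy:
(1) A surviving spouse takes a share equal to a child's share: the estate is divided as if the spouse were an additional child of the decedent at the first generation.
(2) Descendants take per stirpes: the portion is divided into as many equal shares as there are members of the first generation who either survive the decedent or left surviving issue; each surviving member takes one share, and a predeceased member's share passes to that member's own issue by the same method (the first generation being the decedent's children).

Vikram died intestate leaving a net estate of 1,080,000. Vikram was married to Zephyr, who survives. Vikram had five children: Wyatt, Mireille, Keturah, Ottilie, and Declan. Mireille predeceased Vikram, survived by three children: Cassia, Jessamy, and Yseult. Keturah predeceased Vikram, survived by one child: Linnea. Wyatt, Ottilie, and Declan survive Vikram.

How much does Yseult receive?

The spouse counts as an additional share at the children's level, so there are 6 primary shares of 180,000. Zephyr takes one such share (180,000).
The children's combined portion (900,000) is divided into 5 shares of 180,000: Wyatt, Ottilie, and Declan each take 180,000; Mireille's 180,000 share passes to Mireille's issue; Keturah's 180,000 share passes to Keturah's issue.
Mireille's share (180,000) is divided into 3 shares of 60,000: Cassia, Jessamy, and Yseult each take 60,000.
Keturah's share (180,000) passes entirely to Linnea.

Yseult receives 60,000.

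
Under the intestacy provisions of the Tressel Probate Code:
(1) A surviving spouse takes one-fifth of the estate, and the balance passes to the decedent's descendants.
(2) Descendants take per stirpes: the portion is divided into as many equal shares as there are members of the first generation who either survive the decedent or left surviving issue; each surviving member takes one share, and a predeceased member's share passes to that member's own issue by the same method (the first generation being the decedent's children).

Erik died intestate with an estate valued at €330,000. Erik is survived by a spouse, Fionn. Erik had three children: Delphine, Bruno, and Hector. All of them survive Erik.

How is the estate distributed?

Fionn: €66,000; Delphine: €88,000; Bruno: €88,000; Hector: €88,000

Fionn takes one-fifth of €330,000 = €66,000. The remaining €264,000 passes to the descendants.
The descendants' portion (€264,000) is divided into 3 shares of €88,000: Delphine, Bruno, and Hector each take €88,000.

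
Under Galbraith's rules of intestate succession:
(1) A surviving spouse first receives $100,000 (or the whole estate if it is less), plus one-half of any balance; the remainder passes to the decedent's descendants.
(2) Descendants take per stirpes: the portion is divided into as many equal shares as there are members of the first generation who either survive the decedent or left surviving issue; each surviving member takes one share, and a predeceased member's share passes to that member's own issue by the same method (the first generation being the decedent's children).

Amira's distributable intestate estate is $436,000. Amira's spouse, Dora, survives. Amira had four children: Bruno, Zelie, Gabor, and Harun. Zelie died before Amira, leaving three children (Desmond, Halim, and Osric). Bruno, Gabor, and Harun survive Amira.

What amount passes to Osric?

Dora first takes $100,000, leaving a balance of $336,000. Dora then takes one-half of the balance ($168,000), for a total of $268,000. The remaining $168,000 passes to the descendants.
The descendants' portion ($168,000) is divided into 4 shares of $42,000: Bruno, Gabor, and Harun each take $42,000; Zelie's $42,000 share passes to Zelie's issue.
Zelie's share ($42,000) is divided into 3 shares of $14,000: Desmond, Halim, and Osric each take $14,000.

Osric receives $14,000.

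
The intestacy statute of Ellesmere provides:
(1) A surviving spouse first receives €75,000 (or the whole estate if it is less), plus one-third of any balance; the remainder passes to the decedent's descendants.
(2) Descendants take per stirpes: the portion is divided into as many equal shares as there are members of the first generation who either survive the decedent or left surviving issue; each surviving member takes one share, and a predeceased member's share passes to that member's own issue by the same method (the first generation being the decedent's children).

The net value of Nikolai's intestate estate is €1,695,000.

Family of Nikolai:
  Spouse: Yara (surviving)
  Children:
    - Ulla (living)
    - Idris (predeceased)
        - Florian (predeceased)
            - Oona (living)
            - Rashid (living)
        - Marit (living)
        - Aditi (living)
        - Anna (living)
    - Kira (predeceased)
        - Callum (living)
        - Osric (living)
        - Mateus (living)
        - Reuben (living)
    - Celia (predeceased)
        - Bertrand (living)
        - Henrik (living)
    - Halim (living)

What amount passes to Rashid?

Rashid receives €27,000.

Yara first takes €75,000, leaving a balance of €1,620,000. Yara then takes one-third of the balance (€540,000), for a total of €615,000. The remaining €1,080,000 passes to the descendants.
The descendants' portion (€1,080,000) is divided into 5 shares of €216,000: Ulla and Halim each take €216,000; Idris's €216,000 share passes to Idris's issue; Kira's €216,000 share passes to Kira's issue; Celia's €216,000 share passes to Celia's issue.
Idris's share (€216,000) is divided into 4 shares of €54,000: Marit, Aditi, and Anna each take €54,000; Florian's €54,000 share passes to Florian's issue.
Florian's share (€54,000) is divided into 2 shares of €27,000: Oona and Rashid each take €27,000.
Kira's share (€216,000) is divided into 4 shares of €54,000: Callum, Osric, Mateus, and Reuben each take €54,000.
Celia's share (€216,000) is divided into 2 shares of €108,000: Bertrand and Henrik each take €108,000.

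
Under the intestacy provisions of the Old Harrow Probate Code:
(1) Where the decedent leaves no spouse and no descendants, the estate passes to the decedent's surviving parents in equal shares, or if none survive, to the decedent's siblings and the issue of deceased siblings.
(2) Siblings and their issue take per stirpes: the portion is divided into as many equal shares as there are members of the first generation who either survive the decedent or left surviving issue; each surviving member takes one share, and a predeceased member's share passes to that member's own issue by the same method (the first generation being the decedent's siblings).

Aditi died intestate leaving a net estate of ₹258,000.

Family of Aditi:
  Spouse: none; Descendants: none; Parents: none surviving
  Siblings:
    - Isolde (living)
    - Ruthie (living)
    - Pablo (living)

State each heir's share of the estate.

The entire ₹258,000 passes to the siblings and their issue.
That amount (₹258,000) is divided into 3 shares of ₹86,000: Isolde, Ruthie, and Pablo each take ₹86,000.

Isolde: ₹86,000; Ruthie: ₹86,000; Pablo: ₹86,000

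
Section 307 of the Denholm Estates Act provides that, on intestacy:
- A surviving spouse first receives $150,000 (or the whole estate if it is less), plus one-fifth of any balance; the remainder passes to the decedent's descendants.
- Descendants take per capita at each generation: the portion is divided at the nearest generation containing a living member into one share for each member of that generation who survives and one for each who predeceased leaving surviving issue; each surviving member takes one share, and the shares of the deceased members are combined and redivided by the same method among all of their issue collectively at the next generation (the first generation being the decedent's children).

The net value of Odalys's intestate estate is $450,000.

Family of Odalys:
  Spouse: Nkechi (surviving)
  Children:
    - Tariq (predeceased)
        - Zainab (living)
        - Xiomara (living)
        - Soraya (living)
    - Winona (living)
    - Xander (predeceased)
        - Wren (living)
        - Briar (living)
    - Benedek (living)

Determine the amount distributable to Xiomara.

Nkechi first takes $150,000, leaving a balance of $300,000. Nkechi then takes one-fifth of the balance ($60,000), for a total of $210,000. The remaining $240,000 passes to the descendants.
The descendants' portion ($240,000) is divided at the children's generation into 4 shares of $60,000. Winona and Benedek each take $60,000. The 2 shares of the deceased (Tariq and Xander) are combined into a pool of $120,000.
That pool ($120,000) is divided at the grandchildren's generation equally among Zainab, Xiomara, Soraya, Wren, and Briar: $24,000 each.

Xiomara receives $24,000.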